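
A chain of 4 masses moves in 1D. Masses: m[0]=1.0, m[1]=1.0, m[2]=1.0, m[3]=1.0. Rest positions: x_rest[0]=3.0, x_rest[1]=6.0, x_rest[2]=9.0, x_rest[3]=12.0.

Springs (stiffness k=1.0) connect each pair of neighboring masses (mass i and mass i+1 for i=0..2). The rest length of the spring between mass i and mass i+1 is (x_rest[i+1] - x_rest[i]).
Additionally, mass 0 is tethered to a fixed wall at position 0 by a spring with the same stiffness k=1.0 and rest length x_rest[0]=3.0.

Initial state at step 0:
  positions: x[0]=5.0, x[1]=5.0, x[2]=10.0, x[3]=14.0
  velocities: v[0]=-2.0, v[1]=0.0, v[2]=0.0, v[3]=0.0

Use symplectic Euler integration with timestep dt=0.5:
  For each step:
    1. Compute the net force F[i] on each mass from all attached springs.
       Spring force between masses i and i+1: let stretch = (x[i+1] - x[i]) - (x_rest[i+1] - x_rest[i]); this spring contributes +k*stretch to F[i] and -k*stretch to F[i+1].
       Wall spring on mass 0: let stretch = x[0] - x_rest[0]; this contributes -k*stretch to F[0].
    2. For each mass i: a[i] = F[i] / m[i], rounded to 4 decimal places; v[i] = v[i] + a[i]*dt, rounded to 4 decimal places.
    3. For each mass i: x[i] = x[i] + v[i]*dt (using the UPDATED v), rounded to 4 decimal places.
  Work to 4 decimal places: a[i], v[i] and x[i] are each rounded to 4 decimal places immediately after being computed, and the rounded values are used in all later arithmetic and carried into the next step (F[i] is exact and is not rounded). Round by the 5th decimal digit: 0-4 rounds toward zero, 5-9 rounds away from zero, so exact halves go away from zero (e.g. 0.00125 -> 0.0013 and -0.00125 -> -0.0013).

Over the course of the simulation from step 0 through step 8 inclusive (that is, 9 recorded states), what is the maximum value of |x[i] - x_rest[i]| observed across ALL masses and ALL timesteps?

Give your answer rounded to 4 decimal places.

Answer: 2.8437

Derivation:
Step 0: x=[5.0000 5.0000 10.0000 14.0000] v=[-2.0000 0.0000 0.0000 0.0000]
Step 1: x=[2.7500 6.2500 9.7500 13.7500] v=[-4.5000 2.5000 -0.5000 -0.5000]
Step 2: x=[0.6875 7.5000 9.6250 13.2500] v=[-4.1250 2.5000 -0.2500 -1.0000]
Step 3: x=[0.1563 7.5782 9.8750 12.5938] v=[-1.0625 0.1563 0.5000 -1.3125]
Step 4: x=[1.4415 6.3751 10.2305 12.0079] v=[2.5703 -2.4063 0.7110 -1.1719]
Step 5: x=[3.5997 4.9024 10.0665 11.7276] v=[4.3164 -2.9454 -0.3280 -0.5606]
Step 6: x=[5.1837 4.3951 9.0268 11.7821] v=[3.1679 -1.0147 -2.0795 0.1089]
Step 7: x=[5.2746 5.2429 7.5180 11.8978] v=[0.1818 1.6955 -3.0177 0.2313]
Step 8: x=[4.0389 6.6674 6.5353 11.6685] v=[-2.4714 2.8489 -1.9654 -0.4586]
Max displacement = 2.8437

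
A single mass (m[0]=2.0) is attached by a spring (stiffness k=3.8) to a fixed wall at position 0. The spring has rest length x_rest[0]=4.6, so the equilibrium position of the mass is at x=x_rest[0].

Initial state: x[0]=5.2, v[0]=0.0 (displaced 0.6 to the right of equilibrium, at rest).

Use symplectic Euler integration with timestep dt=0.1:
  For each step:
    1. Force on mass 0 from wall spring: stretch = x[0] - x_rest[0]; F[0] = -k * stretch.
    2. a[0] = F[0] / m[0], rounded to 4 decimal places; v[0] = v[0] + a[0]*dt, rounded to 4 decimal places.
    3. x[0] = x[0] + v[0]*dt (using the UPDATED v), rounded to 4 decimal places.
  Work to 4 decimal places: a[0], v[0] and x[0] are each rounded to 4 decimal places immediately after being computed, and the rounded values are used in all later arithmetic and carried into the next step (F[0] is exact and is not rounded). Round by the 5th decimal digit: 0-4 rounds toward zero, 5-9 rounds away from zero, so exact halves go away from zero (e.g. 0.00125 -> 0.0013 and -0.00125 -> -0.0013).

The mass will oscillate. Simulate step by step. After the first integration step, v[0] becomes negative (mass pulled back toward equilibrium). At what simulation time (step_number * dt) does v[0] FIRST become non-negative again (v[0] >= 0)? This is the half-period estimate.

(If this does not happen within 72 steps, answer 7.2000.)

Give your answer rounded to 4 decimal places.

Answer: 2.3000

Derivation:
Step 0: x=[5.2000] v=[0.0000]
Step 1: x=[5.1886] v=[-0.1140]
Step 2: x=[5.1660] v=[-0.2258]
Step 3: x=[5.1327] v=[-0.3333]
Step 4: x=[5.0893] v=[-0.4345]
Step 5: x=[5.0366] v=[-0.5275]
Step 6: x=[4.9756] v=[-0.6105]
Step 7: x=[4.9074] v=[-0.6819]
Step 8: x=[4.8334] v=[-0.7403]
Step 9: x=[4.7549] v=[-0.7847]
Step 10: x=[4.6735] v=[-0.8141]
Step 11: x=[4.5907] v=[-0.8281]
Step 12: x=[4.5081] v=[-0.8263]
Step 13: x=[4.4272] v=[-0.8088]
Step 14: x=[4.3496] v=[-0.7760]
Step 15: x=[4.2768] v=[-0.7284]
Step 16: x=[4.2101] v=[-0.6670]
Step 17: x=[4.1508] v=[-0.5929]
Step 18: x=[4.1000] v=[-0.5076]
Step 19: x=[4.0587] v=[-0.4126]
Step 20: x=[4.0277] v=[-0.3098]
Step 21: x=[4.0076] v=[-0.2011]
Step 22: x=[3.9988] v=[-0.0885]
Step 23: x=[4.0014] v=[0.0257]
First v>=0 after going negative at step 23, time=2.3000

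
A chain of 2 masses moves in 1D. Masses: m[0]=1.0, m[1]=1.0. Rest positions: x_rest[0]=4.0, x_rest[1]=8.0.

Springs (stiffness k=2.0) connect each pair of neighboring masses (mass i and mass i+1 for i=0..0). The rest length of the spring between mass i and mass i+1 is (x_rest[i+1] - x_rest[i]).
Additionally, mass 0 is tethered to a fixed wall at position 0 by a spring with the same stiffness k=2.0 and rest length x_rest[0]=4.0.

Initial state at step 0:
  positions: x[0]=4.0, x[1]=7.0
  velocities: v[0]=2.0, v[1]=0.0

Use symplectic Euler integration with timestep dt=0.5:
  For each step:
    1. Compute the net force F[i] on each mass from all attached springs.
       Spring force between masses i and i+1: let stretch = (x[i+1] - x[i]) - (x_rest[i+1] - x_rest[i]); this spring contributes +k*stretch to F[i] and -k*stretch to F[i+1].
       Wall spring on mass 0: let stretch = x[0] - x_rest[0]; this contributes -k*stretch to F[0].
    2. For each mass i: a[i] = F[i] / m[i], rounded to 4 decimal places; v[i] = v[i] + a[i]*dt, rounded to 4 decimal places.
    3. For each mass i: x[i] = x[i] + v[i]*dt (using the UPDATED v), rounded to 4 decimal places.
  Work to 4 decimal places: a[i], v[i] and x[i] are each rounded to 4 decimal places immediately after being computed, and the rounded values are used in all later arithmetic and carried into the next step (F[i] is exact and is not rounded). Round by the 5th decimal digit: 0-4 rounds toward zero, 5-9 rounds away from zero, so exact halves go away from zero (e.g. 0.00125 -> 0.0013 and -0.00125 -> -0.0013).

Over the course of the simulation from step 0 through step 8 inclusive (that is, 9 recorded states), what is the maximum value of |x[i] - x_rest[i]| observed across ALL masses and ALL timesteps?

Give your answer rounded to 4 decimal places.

Step 0: x=[4.0000 7.0000] v=[2.0000 0.0000]
Step 1: x=[4.5000 7.5000] v=[1.0000 1.0000]
Step 2: x=[4.2500 8.5000] v=[-0.5000 2.0000]
Step 3: x=[4.0000 9.3750] v=[-0.5000 1.7500]
Step 4: x=[4.4375 9.5625] v=[0.8750 0.3750]
Step 5: x=[5.2188 9.1875] v=[1.5625 -0.7500]
Step 6: x=[5.3750 8.8282] v=[0.3124 -0.7187]
Step 7: x=[4.5703 8.7423] v=[-1.6094 -0.1719]
Step 8: x=[3.5665 8.5704] v=[-2.0077 -0.3439]
Max displacement = 1.5625

Answer: 1.5625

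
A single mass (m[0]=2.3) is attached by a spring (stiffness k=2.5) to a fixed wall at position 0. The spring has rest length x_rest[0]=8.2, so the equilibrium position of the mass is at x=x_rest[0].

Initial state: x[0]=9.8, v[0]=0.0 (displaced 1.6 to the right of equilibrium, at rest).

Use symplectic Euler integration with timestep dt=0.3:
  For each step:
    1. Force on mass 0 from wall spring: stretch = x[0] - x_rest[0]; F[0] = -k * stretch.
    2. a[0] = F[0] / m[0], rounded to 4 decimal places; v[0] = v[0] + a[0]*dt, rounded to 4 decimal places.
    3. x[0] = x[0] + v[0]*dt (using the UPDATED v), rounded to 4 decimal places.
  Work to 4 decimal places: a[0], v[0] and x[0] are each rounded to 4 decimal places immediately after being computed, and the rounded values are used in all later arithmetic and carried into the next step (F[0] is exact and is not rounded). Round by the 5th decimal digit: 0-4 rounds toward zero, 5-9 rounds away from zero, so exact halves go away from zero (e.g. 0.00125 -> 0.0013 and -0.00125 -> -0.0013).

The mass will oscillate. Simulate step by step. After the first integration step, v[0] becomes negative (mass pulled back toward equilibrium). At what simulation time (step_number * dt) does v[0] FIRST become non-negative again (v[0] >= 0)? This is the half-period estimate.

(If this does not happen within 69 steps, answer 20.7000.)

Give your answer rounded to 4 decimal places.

Step 0: x=[9.8000] v=[0.0000]
Step 1: x=[9.6435] v=[-0.5217]
Step 2: x=[9.3458] v=[-0.9924]
Step 3: x=[8.9360] v=[-1.3660]
Step 4: x=[8.4542] v=[-1.6060]
Step 5: x=[7.9475] v=[-1.6889]
Step 6: x=[7.4655] v=[-1.6066]
Step 7: x=[7.0554] v=[-1.3671]
Step 8: x=[6.7572] v=[-0.9939]
Step 9: x=[6.6002] v=[-0.5234]
Step 10: x=[6.5997] v=[-0.0017]
Step 11: x=[6.7558] v=[0.5202]
First v>=0 after going negative at step 11, time=3.3000

Answer: 3.3000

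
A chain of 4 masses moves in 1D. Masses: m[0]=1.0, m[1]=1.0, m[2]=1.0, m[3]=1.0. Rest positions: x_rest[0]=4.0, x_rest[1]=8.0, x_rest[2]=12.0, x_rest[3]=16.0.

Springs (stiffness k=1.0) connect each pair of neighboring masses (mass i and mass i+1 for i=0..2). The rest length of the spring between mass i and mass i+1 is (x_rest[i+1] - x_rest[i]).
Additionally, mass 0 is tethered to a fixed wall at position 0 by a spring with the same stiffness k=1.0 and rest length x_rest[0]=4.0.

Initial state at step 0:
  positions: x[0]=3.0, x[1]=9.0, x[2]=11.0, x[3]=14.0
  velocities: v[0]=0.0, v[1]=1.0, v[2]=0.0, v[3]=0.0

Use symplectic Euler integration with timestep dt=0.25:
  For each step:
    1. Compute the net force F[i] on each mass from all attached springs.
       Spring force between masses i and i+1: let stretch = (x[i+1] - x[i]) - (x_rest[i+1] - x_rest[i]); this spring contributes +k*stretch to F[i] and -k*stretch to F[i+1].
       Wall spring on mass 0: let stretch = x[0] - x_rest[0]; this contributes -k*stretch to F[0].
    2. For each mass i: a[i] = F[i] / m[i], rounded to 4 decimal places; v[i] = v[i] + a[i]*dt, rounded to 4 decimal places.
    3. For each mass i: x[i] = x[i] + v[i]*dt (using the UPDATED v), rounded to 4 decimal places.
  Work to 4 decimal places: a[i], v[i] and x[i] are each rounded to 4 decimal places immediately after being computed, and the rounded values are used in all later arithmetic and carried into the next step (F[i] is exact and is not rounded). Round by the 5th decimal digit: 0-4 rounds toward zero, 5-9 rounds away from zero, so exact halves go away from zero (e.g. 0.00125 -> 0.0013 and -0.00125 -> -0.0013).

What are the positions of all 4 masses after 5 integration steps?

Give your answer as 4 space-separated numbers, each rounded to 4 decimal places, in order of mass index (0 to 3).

Answer: 4.8875 7.3803 11.6301 14.9251

Derivation:
Step 0: x=[3.0000 9.0000 11.0000 14.0000] v=[0.0000 1.0000 0.0000 0.0000]
Step 1: x=[3.1875 9.0000 11.0625 14.0625] v=[0.7500 0.0000 0.2500 0.2500]
Step 2: x=[3.5391 8.7656 11.1836 14.1875] v=[1.4063 -0.9375 0.4844 0.5000]
Step 3: x=[3.9962 8.3557 11.3413 14.3748] v=[1.8282 -1.6396 0.6309 0.7490]
Step 4: x=[4.4760 7.8599 11.5020 14.6225] v=[1.9190 -1.9831 0.6429 0.9906]
Step 5: x=[4.8875 7.3803 11.6301 14.9251] v=[1.6460 -1.9186 0.5125 1.2105]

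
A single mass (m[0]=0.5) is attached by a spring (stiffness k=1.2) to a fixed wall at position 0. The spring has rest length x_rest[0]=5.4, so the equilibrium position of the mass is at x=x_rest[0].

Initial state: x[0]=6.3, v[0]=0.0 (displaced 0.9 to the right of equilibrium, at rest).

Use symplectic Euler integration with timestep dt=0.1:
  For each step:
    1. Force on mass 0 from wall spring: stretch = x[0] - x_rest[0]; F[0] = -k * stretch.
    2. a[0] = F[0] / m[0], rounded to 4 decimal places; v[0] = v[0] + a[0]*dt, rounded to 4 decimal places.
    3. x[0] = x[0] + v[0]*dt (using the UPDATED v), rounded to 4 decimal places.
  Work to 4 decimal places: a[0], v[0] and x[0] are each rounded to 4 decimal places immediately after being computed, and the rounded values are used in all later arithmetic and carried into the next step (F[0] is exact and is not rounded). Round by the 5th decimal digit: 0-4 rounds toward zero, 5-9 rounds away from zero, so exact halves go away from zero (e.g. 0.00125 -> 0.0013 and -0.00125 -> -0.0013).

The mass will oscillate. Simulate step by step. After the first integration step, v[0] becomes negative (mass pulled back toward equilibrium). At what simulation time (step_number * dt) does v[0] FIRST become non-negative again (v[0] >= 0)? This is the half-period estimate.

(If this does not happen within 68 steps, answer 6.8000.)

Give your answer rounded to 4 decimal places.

Step 0: x=[6.3000] v=[0.0000]
Step 1: x=[6.2784] v=[-0.2160]
Step 2: x=[6.2357] v=[-0.4268]
Step 3: x=[6.1730] v=[-0.6274]
Step 4: x=[6.0917] v=[-0.8129]
Step 5: x=[5.9938] v=[-0.9789]
Step 6: x=[5.8817] v=[-1.1214]
Step 7: x=[5.7580] v=[-1.2370]
Step 8: x=[5.6257] v=[-1.3229]
Step 9: x=[5.4880] v=[-1.3771]
Step 10: x=[5.3482] v=[-1.3982]
Step 11: x=[5.2096] v=[-1.3858]
Step 12: x=[5.0756] v=[-1.3401]
Step 13: x=[4.9494] v=[-1.2622]
Step 14: x=[4.8340] v=[-1.1541]
Step 15: x=[4.7322] v=[-1.0183]
Step 16: x=[4.6464] v=[-0.8580]
Step 17: x=[4.5787] v=[-0.6771]
Step 18: x=[4.5307] v=[-0.4800]
Step 19: x=[4.5036] v=[-0.2714]
Step 20: x=[4.4980] v=[-0.0563]
Step 21: x=[4.5140] v=[0.1602]
First v>=0 after going negative at step 21, time=2.1000

Answer: 2.1000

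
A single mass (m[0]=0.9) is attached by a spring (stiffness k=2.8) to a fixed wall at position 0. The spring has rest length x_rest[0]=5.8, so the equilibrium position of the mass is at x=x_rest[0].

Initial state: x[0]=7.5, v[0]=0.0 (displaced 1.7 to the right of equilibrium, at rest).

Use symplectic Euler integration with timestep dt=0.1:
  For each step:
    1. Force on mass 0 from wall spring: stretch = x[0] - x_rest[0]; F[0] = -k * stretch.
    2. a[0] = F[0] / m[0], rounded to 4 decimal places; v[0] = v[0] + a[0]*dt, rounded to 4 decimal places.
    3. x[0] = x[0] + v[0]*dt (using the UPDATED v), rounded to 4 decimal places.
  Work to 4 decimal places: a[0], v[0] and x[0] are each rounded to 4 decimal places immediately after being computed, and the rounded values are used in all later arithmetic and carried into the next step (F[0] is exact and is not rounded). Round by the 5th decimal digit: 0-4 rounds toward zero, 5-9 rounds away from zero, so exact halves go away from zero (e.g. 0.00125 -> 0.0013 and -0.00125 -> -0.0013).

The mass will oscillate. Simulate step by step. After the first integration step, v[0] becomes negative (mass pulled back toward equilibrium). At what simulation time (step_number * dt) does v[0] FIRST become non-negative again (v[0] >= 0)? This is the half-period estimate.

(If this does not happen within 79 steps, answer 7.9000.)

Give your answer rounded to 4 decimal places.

Step 0: x=[7.5000] v=[0.0000]
Step 1: x=[7.4471] v=[-0.5289]
Step 2: x=[7.3430] v=[-1.0413]
Step 3: x=[7.1909] v=[-1.5213]
Step 4: x=[6.9955] v=[-1.9540]
Step 5: x=[6.7629] v=[-2.3259]
Step 6: x=[6.5004] v=[-2.6255]
Step 7: x=[6.2161] v=[-2.8434]
Step 8: x=[5.9188] v=[-2.9729]
Step 9: x=[5.6178] v=[-3.0099]
Step 10: x=[5.3225] v=[-2.9532]
Step 11: x=[5.0420] v=[-2.8046]
Step 12: x=[4.7851] v=[-2.5688]
Step 13: x=[4.5598] v=[-2.2531]
Step 14: x=[4.3731] v=[-1.8673]
Step 15: x=[4.2308] v=[-1.4234]
Step 16: x=[4.1373] v=[-0.9352]
Step 17: x=[4.0955] v=[-0.4179]
Step 18: x=[4.1067] v=[0.1124]
First v>=0 after going negative at step 18, time=1.8000

Answer: 1.8000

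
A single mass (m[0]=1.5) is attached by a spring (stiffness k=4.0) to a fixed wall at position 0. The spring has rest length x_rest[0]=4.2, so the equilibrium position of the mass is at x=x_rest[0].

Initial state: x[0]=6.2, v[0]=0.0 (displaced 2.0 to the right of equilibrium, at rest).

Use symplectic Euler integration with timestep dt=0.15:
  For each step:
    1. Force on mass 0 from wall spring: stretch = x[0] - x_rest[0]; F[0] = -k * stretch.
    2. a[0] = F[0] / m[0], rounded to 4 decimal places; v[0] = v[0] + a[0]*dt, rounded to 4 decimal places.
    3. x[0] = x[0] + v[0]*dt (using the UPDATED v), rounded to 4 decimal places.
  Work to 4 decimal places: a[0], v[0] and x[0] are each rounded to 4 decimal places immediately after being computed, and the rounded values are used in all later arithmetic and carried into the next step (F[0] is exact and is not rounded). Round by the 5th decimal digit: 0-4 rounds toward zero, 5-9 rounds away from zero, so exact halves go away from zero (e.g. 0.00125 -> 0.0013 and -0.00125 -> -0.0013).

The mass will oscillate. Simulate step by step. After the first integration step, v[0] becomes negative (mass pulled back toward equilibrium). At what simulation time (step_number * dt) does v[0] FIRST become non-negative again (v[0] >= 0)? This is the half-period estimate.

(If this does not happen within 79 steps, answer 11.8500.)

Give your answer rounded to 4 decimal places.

Step 0: x=[6.2000] v=[0.0000]
Step 1: x=[6.0800] v=[-0.8000]
Step 2: x=[5.8472] v=[-1.5520]
Step 3: x=[5.5156] v=[-2.2109]
Step 4: x=[5.1050] v=[-2.7371]
Step 5: x=[4.6401] v=[-3.0991]
Step 6: x=[4.1488] v=[-3.2751]
Step 7: x=[3.6606] v=[-3.2546]
Step 8: x=[3.2048] v=[-3.0388]
Step 9: x=[2.8087] v=[-2.6407]
Step 10: x=[2.4961] v=[-2.0842]
Step 11: x=[2.2857] v=[-1.4026]
Step 12: x=[2.1902] v=[-0.6369]
Step 13: x=[2.2153] v=[0.1670]
First v>=0 after going negative at step 13, time=1.9500

Answer: 1.9500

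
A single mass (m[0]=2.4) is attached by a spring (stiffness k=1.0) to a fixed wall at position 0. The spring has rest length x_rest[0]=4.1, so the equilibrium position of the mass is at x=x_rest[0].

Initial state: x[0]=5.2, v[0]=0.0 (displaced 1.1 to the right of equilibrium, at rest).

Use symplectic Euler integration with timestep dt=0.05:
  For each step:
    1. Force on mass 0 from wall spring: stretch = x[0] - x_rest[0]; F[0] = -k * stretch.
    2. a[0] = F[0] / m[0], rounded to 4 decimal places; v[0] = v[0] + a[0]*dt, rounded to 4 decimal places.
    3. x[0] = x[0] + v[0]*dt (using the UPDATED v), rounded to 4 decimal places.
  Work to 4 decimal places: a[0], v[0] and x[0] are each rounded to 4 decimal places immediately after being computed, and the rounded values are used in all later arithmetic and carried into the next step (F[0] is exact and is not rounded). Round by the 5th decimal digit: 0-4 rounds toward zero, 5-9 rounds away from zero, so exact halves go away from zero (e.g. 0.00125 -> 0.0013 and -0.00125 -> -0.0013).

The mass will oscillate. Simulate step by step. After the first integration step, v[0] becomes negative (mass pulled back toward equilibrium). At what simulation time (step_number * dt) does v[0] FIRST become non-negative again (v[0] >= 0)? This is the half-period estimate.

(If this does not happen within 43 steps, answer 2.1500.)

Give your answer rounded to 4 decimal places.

Answer: 2.1500

Derivation:
Step 0: x=[5.2000] v=[0.0000]
Step 1: x=[5.1989] v=[-0.0229]
Step 2: x=[5.1966] v=[-0.0458]
Step 3: x=[5.1932] v=[-0.0686]
Step 4: x=[5.1886] v=[-0.0914]
Step 5: x=[5.1829] v=[-0.1141]
Step 6: x=[5.1761] v=[-0.1367]
Step 7: x=[5.1681] v=[-0.1591]
Step 8: x=[5.1590] v=[-0.1814]
Step 9: x=[5.1488] v=[-0.2035]
Step 10: x=[5.1375] v=[-0.2254]
Step 11: x=[5.1252] v=[-0.2470]
Step 12: x=[5.1118] v=[-0.2684]
Step 13: x=[5.0973] v=[-0.2895]
Step 14: x=[5.0818] v=[-0.3103]
Step 15: x=[5.0653] v=[-0.3308]
Step 16: x=[5.0478] v=[-0.3509]
Step 17: x=[5.0293] v=[-0.3706]
Step 18: x=[5.0098] v=[-0.3900]
Step 19: x=[4.9894] v=[-0.4090]
Step 20: x=[4.9680] v=[-0.4275]
Step 21: x=[4.9457] v=[-0.4456]
Step 22: x=[4.9225] v=[-0.4632]
Step 23: x=[4.8985] v=[-0.4803]
Step 24: x=[4.8737] v=[-0.4969]
Step 25: x=[4.8481] v=[-0.5130]
Step 26: x=[4.8217] v=[-0.5286]
Step 27: x=[4.7945] v=[-0.5436]
Step 28: x=[4.7666] v=[-0.5581]
Step 29: x=[4.7380] v=[-0.5720]
Step 30: x=[4.7087] v=[-0.5853]
Step 31: x=[4.6788] v=[-0.5980]
Step 32: x=[4.6483] v=[-0.6101]
Step 33: x=[4.6172] v=[-0.6215]
Step 34: x=[4.5856] v=[-0.6323]
Step 35: x=[4.5535] v=[-0.6424]
Step 36: x=[4.5209] v=[-0.6519]
Step 37: x=[4.4879] v=[-0.6607]
Step 38: x=[4.4545] v=[-0.6688]
Step 39: x=[4.4207] v=[-0.6762]
Step 40: x=[4.3866] v=[-0.6829]
Step 41: x=[4.3522] v=[-0.6889]
Step 42: x=[4.3175] v=[-0.6942]
Step 43: x=[4.2826] v=[-0.6987]
v[0] did not become non-negative within 43 steps; using fallback time=2.1500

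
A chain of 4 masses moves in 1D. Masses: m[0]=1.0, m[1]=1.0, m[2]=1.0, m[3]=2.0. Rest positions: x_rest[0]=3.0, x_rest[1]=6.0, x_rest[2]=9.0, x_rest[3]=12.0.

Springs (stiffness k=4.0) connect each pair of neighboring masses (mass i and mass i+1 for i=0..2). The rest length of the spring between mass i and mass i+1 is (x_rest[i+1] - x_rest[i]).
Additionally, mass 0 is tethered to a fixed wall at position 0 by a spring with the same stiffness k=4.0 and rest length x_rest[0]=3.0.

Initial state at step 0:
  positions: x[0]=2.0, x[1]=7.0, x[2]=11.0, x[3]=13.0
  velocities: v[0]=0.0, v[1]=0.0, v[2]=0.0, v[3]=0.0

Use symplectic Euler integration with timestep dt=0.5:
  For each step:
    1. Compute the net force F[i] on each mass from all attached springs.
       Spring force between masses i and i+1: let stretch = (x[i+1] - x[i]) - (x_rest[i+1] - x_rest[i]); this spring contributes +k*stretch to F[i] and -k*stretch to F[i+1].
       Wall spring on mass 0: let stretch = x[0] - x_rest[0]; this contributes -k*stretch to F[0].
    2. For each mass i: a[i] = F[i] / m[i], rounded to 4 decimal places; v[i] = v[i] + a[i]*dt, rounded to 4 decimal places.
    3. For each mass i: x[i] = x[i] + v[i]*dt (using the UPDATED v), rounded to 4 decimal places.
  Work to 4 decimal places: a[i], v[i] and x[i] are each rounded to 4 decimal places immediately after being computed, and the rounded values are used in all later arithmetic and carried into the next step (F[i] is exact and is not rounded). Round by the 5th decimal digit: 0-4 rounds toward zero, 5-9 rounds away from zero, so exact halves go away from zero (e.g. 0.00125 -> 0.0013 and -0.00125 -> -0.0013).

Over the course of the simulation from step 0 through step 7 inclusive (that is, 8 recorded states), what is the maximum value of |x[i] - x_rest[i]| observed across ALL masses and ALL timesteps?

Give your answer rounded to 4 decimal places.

Step 0: x=[2.0000 7.0000 11.0000 13.0000] v=[0.0000 0.0000 0.0000 0.0000]
Step 1: x=[5.0000 6.0000 9.0000 13.5000] v=[6.0000 -2.0000 -4.0000 1.0000]
Step 2: x=[4.0000 7.0000 8.5000 13.2500] v=[-2.0000 2.0000 -1.0000 -0.5000]
Step 3: x=[2.0000 6.5000 11.2500 12.1250] v=[-4.0000 -1.0000 5.5000 -2.2500]
Step 4: x=[2.5000 6.2500 10.1250 12.0625] v=[1.0000 -0.5000 -2.2500 -0.1250]
Step 5: x=[4.2500 6.1250 7.0625 12.5313] v=[3.5000 -0.2500 -6.1250 0.9375]
Step 6: x=[3.6250 5.0625 8.5313 11.7657] v=[-1.2500 -2.1250 2.9376 -1.5313]
Step 7: x=[0.8125 6.0313 9.7657 10.8829] v=[-5.6250 1.9376 2.4688 -1.7657]
Max displacement = 2.2500

Answer: 2.2500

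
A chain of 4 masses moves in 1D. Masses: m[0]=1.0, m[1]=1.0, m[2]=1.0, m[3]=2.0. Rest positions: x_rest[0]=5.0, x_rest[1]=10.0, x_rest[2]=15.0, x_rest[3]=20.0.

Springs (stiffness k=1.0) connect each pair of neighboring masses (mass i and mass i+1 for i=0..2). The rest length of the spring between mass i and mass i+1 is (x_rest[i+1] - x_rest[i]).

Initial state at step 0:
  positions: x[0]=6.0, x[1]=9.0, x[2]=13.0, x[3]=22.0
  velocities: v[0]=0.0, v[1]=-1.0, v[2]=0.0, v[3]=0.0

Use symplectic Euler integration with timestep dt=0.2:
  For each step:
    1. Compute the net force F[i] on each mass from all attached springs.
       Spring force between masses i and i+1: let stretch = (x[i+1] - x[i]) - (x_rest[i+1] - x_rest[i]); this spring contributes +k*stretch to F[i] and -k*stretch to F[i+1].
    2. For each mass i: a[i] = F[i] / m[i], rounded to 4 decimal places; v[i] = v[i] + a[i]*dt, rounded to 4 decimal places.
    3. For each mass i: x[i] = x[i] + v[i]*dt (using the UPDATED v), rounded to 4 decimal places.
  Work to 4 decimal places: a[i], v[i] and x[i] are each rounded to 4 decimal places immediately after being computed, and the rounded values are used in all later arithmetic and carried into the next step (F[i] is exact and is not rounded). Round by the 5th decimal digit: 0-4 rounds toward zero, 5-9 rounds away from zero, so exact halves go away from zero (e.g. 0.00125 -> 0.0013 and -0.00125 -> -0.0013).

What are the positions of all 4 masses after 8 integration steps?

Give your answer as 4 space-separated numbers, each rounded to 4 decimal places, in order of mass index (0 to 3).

Answer: 3.5950 9.8658 16.7990 20.0701

Derivation:
Step 0: x=[6.0000 9.0000 13.0000 22.0000] v=[0.0000 -1.0000 0.0000 0.0000]
Step 1: x=[5.9200 8.8400 13.2000 21.9200] v=[-0.4000 -0.8000 1.0000 -0.4000]
Step 2: x=[5.7568 8.7376 13.5744 21.7656] v=[-0.8160 -0.5120 1.8720 -0.7720]
Step 3: x=[5.5128 8.7094 14.0830 21.5474] v=[-1.2198 -0.1408 2.5429 -1.0911]
Step 4: x=[5.1967 8.7683 14.6752 21.2799] v=[-1.5805 0.2946 2.9611 -1.3375]
Step 5: x=[4.8235 8.9206 15.2953 20.9803] v=[-1.8662 0.7617 3.1007 -1.4980]
Step 6: x=[4.4141 9.1640 15.8879 20.6670] v=[-2.0468 1.2172 2.9628 -1.5665]
Step 7: x=[3.9947 9.4864 16.4027 20.3581] v=[-2.0968 1.6120 2.5738 -1.5444]
Step 8: x=[3.5950 9.8658 16.7990 20.0701] v=[-1.9985 1.8969 1.9816 -1.4399]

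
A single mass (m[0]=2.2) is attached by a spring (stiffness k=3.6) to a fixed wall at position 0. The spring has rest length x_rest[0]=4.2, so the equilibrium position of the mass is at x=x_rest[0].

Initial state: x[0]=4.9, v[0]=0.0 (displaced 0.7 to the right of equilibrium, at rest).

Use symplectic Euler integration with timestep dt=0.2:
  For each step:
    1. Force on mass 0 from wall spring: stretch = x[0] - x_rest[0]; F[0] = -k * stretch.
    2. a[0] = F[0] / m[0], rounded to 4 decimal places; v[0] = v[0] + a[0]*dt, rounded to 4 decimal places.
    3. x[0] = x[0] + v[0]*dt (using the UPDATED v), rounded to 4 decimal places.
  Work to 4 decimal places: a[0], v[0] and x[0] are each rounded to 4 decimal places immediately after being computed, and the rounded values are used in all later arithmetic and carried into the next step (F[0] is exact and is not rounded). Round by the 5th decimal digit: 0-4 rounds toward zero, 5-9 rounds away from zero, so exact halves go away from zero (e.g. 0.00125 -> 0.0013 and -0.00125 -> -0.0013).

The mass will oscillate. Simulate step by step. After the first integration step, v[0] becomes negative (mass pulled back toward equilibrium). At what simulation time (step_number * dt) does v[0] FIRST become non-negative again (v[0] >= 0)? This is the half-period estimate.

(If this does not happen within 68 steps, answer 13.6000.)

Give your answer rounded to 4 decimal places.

Step 0: x=[4.9000] v=[0.0000]
Step 1: x=[4.8542] v=[-0.2291]
Step 2: x=[4.7656] v=[-0.4432]
Step 3: x=[4.6399] v=[-0.6283]
Step 4: x=[4.4854] v=[-0.7723]
Step 5: x=[4.3123] v=[-0.8657]
Step 6: x=[4.1318] v=[-0.9025]
Step 7: x=[3.9558] v=[-0.8802]
Step 8: x=[3.7957] v=[-0.8003]
Step 9: x=[3.6621] v=[-0.6680]
Step 10: x=[3.5637] v=[-0.4920]
Step 11: x=[3.5069] v=[-0.2838]
Step 12: x=[3.4955] v=[-0.0570]
Step 13: x=[3.5302] v=[0.1736]
First v>=0 after going negative at step 13, time=2.6000

Answer: 2.6000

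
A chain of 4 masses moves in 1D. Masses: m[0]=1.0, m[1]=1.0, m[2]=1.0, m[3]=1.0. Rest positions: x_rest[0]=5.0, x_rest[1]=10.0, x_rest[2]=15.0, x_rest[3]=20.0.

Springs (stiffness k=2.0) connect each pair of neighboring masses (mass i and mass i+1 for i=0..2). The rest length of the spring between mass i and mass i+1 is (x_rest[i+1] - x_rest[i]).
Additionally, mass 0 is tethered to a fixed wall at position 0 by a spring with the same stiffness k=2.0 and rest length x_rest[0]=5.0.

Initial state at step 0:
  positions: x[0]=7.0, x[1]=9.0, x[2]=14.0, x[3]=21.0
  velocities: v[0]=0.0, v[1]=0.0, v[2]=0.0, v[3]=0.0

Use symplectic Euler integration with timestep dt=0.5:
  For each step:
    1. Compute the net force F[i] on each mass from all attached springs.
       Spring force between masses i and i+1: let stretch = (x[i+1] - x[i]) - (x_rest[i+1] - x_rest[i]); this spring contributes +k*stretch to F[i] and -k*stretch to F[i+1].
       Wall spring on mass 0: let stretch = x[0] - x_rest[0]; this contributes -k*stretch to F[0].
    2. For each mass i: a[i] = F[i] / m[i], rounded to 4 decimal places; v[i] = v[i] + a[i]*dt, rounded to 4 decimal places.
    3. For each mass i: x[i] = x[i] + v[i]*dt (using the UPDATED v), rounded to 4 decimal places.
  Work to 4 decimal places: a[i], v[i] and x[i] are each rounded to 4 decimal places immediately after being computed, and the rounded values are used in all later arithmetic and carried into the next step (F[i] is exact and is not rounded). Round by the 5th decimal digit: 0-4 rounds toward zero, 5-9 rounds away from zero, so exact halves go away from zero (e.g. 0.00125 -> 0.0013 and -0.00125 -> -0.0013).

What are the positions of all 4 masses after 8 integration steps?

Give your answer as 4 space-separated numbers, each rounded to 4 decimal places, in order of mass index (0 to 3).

Step 0: x=[7.0000 9.0000 14.0000 21.0000] v=[0.0000 0.0000 0.0000 0.0000]
Step 1: x=[4.5000 10.5000 15.0000 20.0000] v=[-5.0000 3.0000 2.0000 -2.0000]
Step 2: x=[2.7500 11.2500 16.2500 19.0000] v=[-3.5000 1.5000 2.5000 -2.0000]
Step 3: x=[3.8750 10.2500 16.3750 19.1250] v=[2.2500 -2.0000 0.2500 0.2500]
Step 4: x=[6.2500 9.1250 14.8125 20.3750] v=[4.7500 -2.2500 -3.1250 2.5000]
Step 5: x=[6.9375 9.4063 13.1875 21.3438] v=[1.3750 0.5625 -3.2500 1.9375]
Step 6: x=[5.3907 10.3438 13.7501 20.7344] v=[-3.0937 1.8749 1.1251 -1.2188]
Step 7: x=[3.6251 10.5079 16.1017 19.1329] v=[-3.5313 0.3281 4.7031 -3.2031]
Step 8: x=[3.4883 10.0275 17.1720 18.5158] v=[-0.2736 -0.9609 2.1405 -1.2343]

Answer: 3.4883 10.0275 17.1720 18.5158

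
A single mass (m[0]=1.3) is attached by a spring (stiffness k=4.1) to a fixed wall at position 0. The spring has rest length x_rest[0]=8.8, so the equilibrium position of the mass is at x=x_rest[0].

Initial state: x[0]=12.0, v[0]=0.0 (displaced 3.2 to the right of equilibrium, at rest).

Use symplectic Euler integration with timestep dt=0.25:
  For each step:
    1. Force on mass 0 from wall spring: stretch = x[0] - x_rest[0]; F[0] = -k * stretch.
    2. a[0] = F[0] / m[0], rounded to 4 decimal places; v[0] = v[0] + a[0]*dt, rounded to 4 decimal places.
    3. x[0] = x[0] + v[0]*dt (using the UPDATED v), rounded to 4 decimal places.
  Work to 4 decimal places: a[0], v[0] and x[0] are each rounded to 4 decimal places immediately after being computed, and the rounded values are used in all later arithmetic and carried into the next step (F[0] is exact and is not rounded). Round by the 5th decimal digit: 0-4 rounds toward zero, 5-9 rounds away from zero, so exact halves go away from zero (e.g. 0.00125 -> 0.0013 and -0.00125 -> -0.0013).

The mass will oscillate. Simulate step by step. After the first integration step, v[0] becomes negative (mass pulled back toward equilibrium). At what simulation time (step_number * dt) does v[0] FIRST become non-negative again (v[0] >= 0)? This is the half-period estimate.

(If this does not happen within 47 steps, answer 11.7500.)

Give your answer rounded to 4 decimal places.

Step 0: x=[12.0000] v=[0.0000]
Step 1: x=[11.3692] v=[-2.5231]
Step 2: x=[10.2320] v=[-4.5488]
Step 3: x=[8.8125] v=[-5.6779]
Step 4: x=[7.3906] v=[-5.6878]
Step 5: x=[6.2465] v=[-4.5766]
Step 6: x=[5.6057] v=[-2.5633]
Step 7: x=[5.5945] v=[-0.0447]
Step 8: x=[6.2152] v=[2.4827]
First v>=0 after going negative at step 8, time=2.0000

Answer: 2.0000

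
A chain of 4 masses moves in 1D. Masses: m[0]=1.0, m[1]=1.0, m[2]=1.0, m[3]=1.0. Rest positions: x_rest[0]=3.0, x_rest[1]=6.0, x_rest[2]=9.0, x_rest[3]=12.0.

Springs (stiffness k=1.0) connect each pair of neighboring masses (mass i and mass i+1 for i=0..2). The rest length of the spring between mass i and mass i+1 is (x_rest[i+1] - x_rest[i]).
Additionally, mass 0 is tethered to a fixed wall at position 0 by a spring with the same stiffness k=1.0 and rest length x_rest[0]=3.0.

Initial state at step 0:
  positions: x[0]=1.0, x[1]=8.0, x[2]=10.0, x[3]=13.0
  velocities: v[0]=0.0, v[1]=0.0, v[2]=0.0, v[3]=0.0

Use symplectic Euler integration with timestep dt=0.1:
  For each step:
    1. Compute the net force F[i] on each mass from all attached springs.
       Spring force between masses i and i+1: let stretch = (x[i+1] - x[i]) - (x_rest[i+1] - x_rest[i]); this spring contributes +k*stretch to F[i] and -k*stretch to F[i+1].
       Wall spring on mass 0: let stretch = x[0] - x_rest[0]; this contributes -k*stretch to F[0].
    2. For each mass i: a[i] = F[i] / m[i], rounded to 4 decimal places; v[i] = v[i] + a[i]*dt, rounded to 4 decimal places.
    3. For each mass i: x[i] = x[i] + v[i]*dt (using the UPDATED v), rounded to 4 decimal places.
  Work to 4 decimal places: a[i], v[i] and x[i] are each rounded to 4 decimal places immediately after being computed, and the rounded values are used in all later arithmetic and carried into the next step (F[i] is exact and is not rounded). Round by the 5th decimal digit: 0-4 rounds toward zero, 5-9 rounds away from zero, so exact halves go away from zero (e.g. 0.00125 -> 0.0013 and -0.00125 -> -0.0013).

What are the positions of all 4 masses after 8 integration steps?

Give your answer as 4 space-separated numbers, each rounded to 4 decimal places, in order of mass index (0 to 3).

Answer: 2.8258 6.5311 10.2271 13.0175

Derivation:
Step 0: x=[1.0000 8.0000 10.0000 13.0000] v=[0.0000 0.0000 0.0000 0.0000]
Step 1: x=[1.0600 7.9500 10.0100 13.0000] v=[0.6000 -0.5000 0.1000 0.0000]
Step 2: x=[1.1783 7.8517 10.0293 13.0001] v=[1.1830 -0.9830 0.1930 0.0010]
Step 3: x=[1.3516 7.7084 10.0565 13.0005] v=[1.7325 -1.4326 0.2723 0.0039]
Step 4: x=[1.5749 7.5251 10.0897 13.0015] v=[2.2330 -1.8335 0.3319 0.0095]
Step 5: x=[1.8420 7.3079 10.1264 13.0033] v=[2.6705 -2.1721 0.3666 0.0183]
Step 6: x=[2.1453 7.0642 10.1636 13.0064] v=[3.0329 -2.4368 0.3724 0.0306]
Step 7: x=[2.4763 6.8023 10.1983 13.0110] v=[3.3103 -2.6188 0.3467 0.0463]
Step 8: x=[2.8258 6.5311 10.2271 13.0175] v=[3.4953 -2.7118 0.2884 0.0650]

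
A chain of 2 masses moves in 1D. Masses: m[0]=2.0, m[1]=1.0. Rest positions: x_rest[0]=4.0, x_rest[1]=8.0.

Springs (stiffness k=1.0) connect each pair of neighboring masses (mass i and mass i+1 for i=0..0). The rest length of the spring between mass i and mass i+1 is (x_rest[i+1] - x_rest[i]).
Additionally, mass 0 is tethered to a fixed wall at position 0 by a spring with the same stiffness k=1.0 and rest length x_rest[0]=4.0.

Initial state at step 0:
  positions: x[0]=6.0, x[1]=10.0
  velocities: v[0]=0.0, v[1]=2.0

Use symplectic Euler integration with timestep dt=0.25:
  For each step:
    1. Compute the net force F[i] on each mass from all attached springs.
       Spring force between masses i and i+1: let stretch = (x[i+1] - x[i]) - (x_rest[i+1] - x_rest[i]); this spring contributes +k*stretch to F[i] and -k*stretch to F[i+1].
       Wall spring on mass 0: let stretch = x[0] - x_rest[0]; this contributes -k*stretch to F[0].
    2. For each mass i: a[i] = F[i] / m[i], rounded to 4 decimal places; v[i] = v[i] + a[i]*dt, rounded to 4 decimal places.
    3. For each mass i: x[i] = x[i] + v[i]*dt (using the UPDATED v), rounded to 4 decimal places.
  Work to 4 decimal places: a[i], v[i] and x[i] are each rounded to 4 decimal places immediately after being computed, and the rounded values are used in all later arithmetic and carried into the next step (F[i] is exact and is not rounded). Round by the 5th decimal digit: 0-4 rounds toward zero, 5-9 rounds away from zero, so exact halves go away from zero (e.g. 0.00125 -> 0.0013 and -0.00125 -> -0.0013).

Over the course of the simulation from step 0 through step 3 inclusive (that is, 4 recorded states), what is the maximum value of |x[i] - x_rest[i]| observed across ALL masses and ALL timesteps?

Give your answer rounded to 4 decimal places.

Step 0: x=[6.0000 10.0000] v=[0.0000 2.0000]
Step 1: x=[5.9375 10.5000] v=[-0.2500 2.0000]
Step 2: x=[5.8320 10.9649] v=[-0.4219 1.8594]
Step 3: x=[5.7047 11.3590] v=[-0.5093 1.5762]
Max displacement = 3.3590

Answer: 3.3590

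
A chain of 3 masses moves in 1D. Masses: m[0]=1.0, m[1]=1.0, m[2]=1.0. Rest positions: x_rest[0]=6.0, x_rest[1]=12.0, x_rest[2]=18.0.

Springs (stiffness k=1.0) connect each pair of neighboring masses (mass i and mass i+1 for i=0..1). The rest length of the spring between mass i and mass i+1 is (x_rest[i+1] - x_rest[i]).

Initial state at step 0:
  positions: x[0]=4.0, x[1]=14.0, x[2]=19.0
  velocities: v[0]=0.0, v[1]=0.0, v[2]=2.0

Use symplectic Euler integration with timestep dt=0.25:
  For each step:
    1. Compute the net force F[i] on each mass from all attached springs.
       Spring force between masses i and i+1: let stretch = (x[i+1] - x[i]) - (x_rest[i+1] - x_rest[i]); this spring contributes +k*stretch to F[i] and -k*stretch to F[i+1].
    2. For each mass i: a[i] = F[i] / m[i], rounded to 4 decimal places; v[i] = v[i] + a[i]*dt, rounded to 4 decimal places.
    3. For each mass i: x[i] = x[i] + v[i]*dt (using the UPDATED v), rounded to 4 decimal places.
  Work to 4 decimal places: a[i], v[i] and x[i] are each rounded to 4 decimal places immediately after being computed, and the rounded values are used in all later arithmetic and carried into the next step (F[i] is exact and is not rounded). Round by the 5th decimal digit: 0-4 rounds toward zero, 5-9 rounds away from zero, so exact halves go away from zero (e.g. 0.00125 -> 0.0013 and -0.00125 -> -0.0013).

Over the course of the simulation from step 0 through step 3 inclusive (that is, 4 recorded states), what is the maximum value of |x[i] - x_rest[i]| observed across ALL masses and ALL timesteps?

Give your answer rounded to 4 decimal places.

Step 0: x=[4.0000 14.0000 19.0000] v=[0.0000 0.0000 2.0000]
Step 1: x=[4.2500 13.6875 19.5625] v=[1.0000 -1.2500 2.2500]
Step 2: x=[4.7149 13.1524 20.1328] v=[1.8594 -2.1406 2.2813]
Step 3: x=[5.3321 12.5262 20.6419] v=[2.4688 -2.5049 2.0362]
Max displacement = 2.6419

Answer: 2.6419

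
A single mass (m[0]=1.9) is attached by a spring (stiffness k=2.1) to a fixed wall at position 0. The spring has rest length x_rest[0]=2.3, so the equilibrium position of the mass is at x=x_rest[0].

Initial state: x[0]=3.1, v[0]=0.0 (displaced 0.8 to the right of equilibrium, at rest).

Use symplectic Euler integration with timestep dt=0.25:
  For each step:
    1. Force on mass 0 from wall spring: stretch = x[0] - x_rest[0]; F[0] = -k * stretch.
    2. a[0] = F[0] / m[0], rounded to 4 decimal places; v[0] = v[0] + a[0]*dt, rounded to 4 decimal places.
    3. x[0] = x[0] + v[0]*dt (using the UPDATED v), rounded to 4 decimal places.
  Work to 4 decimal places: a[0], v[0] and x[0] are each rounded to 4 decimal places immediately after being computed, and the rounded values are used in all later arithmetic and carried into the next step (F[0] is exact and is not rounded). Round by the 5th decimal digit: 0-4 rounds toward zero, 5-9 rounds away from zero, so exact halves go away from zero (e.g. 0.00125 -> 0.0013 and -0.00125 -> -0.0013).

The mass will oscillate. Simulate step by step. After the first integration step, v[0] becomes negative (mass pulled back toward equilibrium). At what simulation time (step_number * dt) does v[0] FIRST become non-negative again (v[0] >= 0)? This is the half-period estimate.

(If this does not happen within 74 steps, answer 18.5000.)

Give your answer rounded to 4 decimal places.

Step 0: x=[3.1000] v=[0.0000]
Step 1: x=[3.0447] v=[-0.2211]
Step 2: x=[2.9380] v=[-0.4269]
Step 3: x=[2.7872] v=[-0.6032]
Step 4: x=[2.6028] v=[-0.7378]
Step 5: x=[2.3974] v=[-0.8215]
Step 6: x=[2.1853] v=[-0.8484]
Step 7: x=[1.9811] v=[-0.8167]
Step 8: x=[1.7990] v=[-0.7286]
Step 9: x=[1.6515] v=[-0.5902]
Step 10: x=[1.5488] v=[-0.4110]
Step 11: x=[1.4980] v=[-0.2034]
Step 12: x=[1.5026] v=[0.0182]
First v>=0 after going negative at step 12, time=3.0000

Answer: 3.0000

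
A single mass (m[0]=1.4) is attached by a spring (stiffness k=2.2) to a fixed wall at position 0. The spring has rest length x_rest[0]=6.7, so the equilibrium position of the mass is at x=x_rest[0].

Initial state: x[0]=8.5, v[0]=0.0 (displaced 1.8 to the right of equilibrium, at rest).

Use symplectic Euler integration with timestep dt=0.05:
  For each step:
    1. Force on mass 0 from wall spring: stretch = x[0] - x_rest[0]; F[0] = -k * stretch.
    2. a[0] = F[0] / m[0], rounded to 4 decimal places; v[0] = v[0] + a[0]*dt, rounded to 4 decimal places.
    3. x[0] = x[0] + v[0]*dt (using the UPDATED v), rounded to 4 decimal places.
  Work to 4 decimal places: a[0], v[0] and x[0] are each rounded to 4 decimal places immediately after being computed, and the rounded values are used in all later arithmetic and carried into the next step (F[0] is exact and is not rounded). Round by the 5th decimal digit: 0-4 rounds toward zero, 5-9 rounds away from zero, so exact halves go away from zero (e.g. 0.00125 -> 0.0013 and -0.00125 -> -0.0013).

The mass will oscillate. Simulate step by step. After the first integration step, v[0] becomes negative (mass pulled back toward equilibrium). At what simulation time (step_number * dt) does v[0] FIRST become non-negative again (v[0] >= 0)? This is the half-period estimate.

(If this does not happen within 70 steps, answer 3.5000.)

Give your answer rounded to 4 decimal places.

Answer: 2.5500

Derivation:
Step 0: x=[8.5000] v=[0.0000]
Step 1: x=[8.4929] v=[-0.1414]
Step 2: x=[8.4788] v=[-0.2823]
Step 3: x=[8.4577] v=[-0.4221]
Step 4: x=[8.4297] v=[-0.5602]
Step 5: x=[8.3949] v=[-0.6961]
Step 6: x=[8.3534] v=[-0.8293]
Step 7: x=[8.3054] v=[-0.9592]
Step 8: x=[8.2511] v=[-1.0853]
Step 9: x=[8.1907] v=[-1.2072]
Step 10: x=[8.1245] v=[-1.3243]
Step 11: x=[8.0527] v=[-1.4362]
Step 12: x=[7.9756] v=[-1.5425]
Step 13: x=[7.8935] v=[-1.6427]
Step 14: x=[7.8067] v=[-1.7365]
Step 15: x=[7.7155] v=[-1.8235]
Step 16: x=[7.6203] v=[-1.9033]
Step 17: x=[7.5215] v=[-1.9756]
Step 18: x=[7.4195] v=[-2.0401]
Step 19: x=[7.3147] v=[-2.0966]
Step 20: x=[7.2075] v=[-2.1449]
Step 21: x=[7.0983] v=[-2.1848]
Step 22: x=[6.9875] v=[-2.2161]
Step 23: x=[6.8756] v=[-2.2387]
Step 24: x=[6.7630] v=[-2.2525]
Step 25: x=[6.6501] v=[-2.2575]
Step 26: x=[6.5374] v=[-2.2536]
Step 27: x=[6.4254] v=[-2.2408]
Step 28: x=[6.3144] v=[-2.2192]
Step 29: x=[6.2050] v=[-2.1889]
Step 30: x=[6.0975] v=[-2.1500]
Step 31: x=[5.9924] v=[-2.1027]
Step 32: x=[5.8900] v=[-2.0471]
Step 33: x=[5.7908] v=[-1.9835]
Step 34: x=[5.6952] v=[-1.9121]
Step 35: x=[5.6035] v=[-1.8332]
Step 36: x=[5.5162] v=[-1.7470]
Step 37: x=[5.4335] v=[-1.6540]
Step 38: x=[5.3558] v=[-1.5545]
Step 39: x=[5.2834] v=[-1.4489]
Step 40: x=[5.2165] v=[-1.3376]
Step 41: x=[5.1555] v=[-1.2210]
Step 42: x=[5.1005] v=[-1.0996]
Step 43: x=[5.0518] v=[-0.9739]
Step 44: x=[5.0096] v=[-0.8444]
Step 45: x=[4.9740] v=[-0.7116]
Step 46: x=[4.9452] v=[-0.5760]
Step 47: x=[4.9233] v=[-0.4381]
Step 48: x=[4.9084] v=[-0.2985]
Step 49: x=[4.9005] v=[-0.1577]
Step 50: x=[4.8997] v=[-0.0163]
Step 51: x=[4.9060] v=[0.1252]
First v>=0 after going negative at step 51, time=2.5500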